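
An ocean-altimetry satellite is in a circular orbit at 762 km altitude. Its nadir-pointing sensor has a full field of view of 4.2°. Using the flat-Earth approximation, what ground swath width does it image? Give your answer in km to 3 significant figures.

55.9 km

Half-angle = 4.2°/2 = 2.1°.
Swath width ≈ 2h·tan(θ/2) = 2 × 762 × tan(2.1°) = 55.9 km.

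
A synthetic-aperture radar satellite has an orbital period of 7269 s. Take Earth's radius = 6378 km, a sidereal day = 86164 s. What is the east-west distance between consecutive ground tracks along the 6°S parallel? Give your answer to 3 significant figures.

3360 km

Node shift per orbit = (7269.0/86164) × 360° = 30.37°.
Equatorial spacing = 30.37 × 111.3 km/° = 3381 km.
At 6° latitude, spacing = 3381 × cos(6°) = 3362 km.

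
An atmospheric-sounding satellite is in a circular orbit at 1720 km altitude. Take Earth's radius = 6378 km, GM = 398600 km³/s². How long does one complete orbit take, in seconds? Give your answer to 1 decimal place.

Semi-major axis a = 6378 + 1720 = 8098 km. Period T = 2π√(a³/μ) = 2π√(8098³/398600) = 7252.3 s = 120.87 min.

7252.3 seconds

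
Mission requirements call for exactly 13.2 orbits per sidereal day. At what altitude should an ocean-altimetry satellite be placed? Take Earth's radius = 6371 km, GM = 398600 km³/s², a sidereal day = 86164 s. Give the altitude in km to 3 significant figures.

1180 km

Required period T = 86164 / 13.2 = 6527.6 s.
From T = 2π√(a³/μ): a = (μ T²/4π²)^(1/3) = (398600 × 6527.6² / 4π²)^(1/3) = 7549 km.
Altitude h = a − R = 7549 − 6371 = 1178 km.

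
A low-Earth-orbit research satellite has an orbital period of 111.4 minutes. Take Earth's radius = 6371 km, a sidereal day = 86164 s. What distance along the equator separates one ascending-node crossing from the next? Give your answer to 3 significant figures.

T = 111.4 min = 6684.0 s.
During one orbit Earth rotates (6684.0 / 86164) × 360° = 27.93°.
At the equator that is 27.93° × (2π·6371/360) km/° = 27.93 × 111.2 = 3105 km.

3110 km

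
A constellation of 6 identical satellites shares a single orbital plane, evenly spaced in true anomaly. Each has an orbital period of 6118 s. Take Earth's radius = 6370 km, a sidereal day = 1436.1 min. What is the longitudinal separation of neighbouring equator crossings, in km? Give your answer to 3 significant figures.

474 km

Single-satellite node shift = (6118.0/86166) × 360° = 25.56°.
With 6 satellites evenly phased, successive equator crossings are 25.56/6 = 4.260° apart.
That is 4.260 × 111.2 = 474 km at the equator.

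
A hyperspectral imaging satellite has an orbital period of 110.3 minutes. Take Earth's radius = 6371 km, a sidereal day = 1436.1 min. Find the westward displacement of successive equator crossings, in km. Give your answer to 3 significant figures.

3070 km

T = 110.3 min = 6618.0 s.
During one orbit Earth rotates (6618.0 / 86166) × 360° = 27.65°.
At the equator that is 27.65° × (2π·6371/360) km/° = 27.65 × 111.2 = 3075 km.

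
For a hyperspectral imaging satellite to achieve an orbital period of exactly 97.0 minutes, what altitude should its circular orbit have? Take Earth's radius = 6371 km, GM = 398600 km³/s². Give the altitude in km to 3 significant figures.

T = 97.0 min = 5820.0 s.
From T = 2π√(a³/μ): a = (μ T²/4π²)^(1/3) = (398600 × 5820.0² / 4π²)^(1/3) = 6993 km.
Altitude h = a − R = 6993 − 6371 = 622 km.

622 km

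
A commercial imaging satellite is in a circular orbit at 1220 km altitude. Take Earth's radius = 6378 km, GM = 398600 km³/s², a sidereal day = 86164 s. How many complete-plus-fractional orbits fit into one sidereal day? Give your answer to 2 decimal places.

13.07

Semi-major axis a = 6378 + 1220 = 7598 km. Period T = 2π√(a³/μ) = 2π√(7598³/398600) = 6591.1 s = 109.85 min.
Orbits per sidereal day = 86164 / 6591.1 = 13.073.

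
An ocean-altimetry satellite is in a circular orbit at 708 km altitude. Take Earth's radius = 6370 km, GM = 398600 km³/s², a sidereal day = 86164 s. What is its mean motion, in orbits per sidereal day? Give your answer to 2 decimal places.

14.54

Semi-major axis a = 6370 + 708 = 7078 km. Period T = 2π√(a³/μ) = 2π√(7078³/398600) = 5926.2 s = 98.77 min.
Orbits per sidereal day = 86164 / 5926.2 = 14.539.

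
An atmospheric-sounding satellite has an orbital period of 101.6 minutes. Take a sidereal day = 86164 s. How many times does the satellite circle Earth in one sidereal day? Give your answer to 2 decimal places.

T = 101.6 min = 6096.0 s.
Orbits per sidereal day = 86164 / 6096.0 = 14.135.

14.13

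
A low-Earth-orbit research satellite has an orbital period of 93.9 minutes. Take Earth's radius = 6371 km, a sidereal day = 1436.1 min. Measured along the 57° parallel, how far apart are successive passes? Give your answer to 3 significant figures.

1430 km

T = 93.9 min = 5634.0 s.
Node shift per orbit = (5634.0/86166) × 360° = 23.54°.
Equatorial spacing = 23.54 × 111.2 km/° = 2617 km.
At 57° latitude, spacing = 2617 × cos(57°) = 1426 km.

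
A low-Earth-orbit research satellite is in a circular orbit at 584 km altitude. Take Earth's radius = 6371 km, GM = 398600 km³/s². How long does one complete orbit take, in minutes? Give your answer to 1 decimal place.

96.2 min

Semi-major axis a = 6371 + 584 = 6955 km. Period T = 2π√(a³/μ) = 2π√(6955³/398600) = 5772.4 s = 96.21 min.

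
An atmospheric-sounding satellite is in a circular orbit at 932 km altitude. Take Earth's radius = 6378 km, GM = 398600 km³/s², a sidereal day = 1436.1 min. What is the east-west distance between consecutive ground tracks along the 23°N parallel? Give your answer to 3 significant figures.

Semi-major axis a = 6378 + 932 = 7310 km. Period T = 2π√(a³/μ) = 2π√(7310³/398600) = 6220.0 s = 103.67 min.
Node shift per orbit = (6220.0/86166) × 360° = 25.99°.
Equatorial spacing = 25.99 × 111.3 km/° = 2893 km.
At 23° latitude, spacing = 2893 × cos(23°) = 2663 km.

2660 km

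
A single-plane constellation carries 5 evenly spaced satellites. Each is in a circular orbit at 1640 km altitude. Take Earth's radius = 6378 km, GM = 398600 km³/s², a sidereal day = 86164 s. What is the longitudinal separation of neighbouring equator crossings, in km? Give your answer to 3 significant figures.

665 km

Semi-major axis a = 6378 + 1640 = 8018 km. Period T = 2π√(a³/μ) = 2π√(8018³/398600) = 7145.1 s = 119.09 min.
Single-satellite node shift = (7145.1/86164) × 360° = 29.85°.
With 5 satellites evenly phased, successive equator crossings are 29.85/5 = 5.971° apart.
That is 5.971 × 111.3 = 665 km at the equator.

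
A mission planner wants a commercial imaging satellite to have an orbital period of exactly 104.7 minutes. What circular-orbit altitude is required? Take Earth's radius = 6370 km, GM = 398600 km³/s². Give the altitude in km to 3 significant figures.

989 km

T = 104.7 min = 6282.0 s.
From T = 2π√(a³/μ): a = (μ T²/4π²)^(1/3) = (398600 × 6282.0² / 4π²)^(1/3) = 7359 km.
Altitude h = a − R = 7359 − 6370 = 989 km.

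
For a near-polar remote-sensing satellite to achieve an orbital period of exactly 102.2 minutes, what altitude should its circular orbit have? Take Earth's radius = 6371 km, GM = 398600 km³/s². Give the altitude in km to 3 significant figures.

T = 102.2 min = 6132.0 s.
From T = 2π√(a³/μ): a = (μ T²/4π²)^(1/3) = (398600 × 6132.0² / 4π²)^(1/3) = 7241 km.
Altitude h = a − R = 7241 − 6371 = 870 km.

870 km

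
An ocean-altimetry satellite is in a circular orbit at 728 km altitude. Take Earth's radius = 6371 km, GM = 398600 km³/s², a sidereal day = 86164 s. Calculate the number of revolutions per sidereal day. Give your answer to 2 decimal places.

14.48

Semi-major axis a = 6371 + 728 = 7099 km. Period T = 2π√(a³/μ) = 2π√(7099³/398600) = 5952.6 s = 99.21 min.
Orbits per sidereal day = 86164 / 5952.6 = 14.475.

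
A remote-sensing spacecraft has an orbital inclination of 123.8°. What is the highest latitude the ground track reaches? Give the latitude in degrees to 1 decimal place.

Retrograde orbit: the ground track reaches ±(180° − i) = ±(180 − 123.8) = ±56.2°.

56.2°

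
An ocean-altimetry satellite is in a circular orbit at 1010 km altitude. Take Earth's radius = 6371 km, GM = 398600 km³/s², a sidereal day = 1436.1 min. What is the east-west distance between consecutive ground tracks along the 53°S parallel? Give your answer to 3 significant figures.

1760 km

Semi-major axis a = 6371 + 1010 = 7381 km. Period T = 2π√(a³/μ) = 2π√(7381³/398600) = 6310.8 s = 105.18 min.
Node shift per orbit = (6310.8/86166) × 360° = 26.37°.
Equatorial spacing = 26.37 × 111.2 km/° = 2932 km.
At 53° latitude, spacing = 2932 × cos(53°) = 1764 km.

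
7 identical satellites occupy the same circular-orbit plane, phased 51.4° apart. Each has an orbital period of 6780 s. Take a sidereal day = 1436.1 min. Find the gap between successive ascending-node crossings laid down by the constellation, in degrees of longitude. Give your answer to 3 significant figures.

4.05°

Single-satellite node shift = (6780.0/86166) × 360° = 28.33°.
With 7 satellites evenly phased, successive equator crossings are 28.33/7 = 4.047° apart.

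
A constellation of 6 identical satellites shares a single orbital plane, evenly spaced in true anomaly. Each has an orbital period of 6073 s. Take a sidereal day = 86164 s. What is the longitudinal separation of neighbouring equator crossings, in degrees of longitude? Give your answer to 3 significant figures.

Single-satellite node shift = (6073.0/86164) × 360° = 25.37°.
With 6 satellites evenly phased, successive equator crossings are 25.37/6 = 4.229° apart.

4.23°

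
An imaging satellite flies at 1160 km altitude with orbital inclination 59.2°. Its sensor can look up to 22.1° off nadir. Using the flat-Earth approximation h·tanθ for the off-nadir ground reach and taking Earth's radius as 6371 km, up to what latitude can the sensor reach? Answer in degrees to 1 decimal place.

63.4°

For a prograde orbit the ground track reaches latitude ±i = ±59.2°.
Sensor half-swath on the ground ≈ 1160·tan(22.1°) = 471 km = 4.24° of latitude.
Maximum observable latitude ≈ 59.2 + 4.24 = 63.4°.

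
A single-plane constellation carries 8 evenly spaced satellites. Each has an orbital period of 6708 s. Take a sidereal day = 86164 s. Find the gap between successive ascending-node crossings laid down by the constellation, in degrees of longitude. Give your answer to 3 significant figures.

3.50°

Single-satellite node shift = (6708.0/86164) × 360° = 28.03°.
With 8 satellites evenly phased, successive equator crossings are 28.03/8 = 3.503° apart.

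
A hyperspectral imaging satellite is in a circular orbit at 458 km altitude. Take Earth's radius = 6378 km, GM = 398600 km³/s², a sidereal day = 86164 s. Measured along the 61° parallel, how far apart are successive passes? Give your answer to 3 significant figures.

1270 km

Semi-major axis a = 6378 + 458 = 6836 km. Period T = 2π√(a³/μ) = 2π√(6836³/398600) = 5624.9 s = 93.75 min.
Node shift per orbit = (5624.9/86164) × 360° = 23.50°.
Equatorial spacing = 23.50 × 111.3 km/° = 2616 km.
At 61° latitude, spacing = 2616 × cos(61°) = 1268 km.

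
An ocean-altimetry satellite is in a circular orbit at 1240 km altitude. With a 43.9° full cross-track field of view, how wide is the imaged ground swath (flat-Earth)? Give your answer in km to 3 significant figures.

999 km

Half-angle = 43.9°/2 = 21.95°.
Swath width ≈ 2h·tan(θ/2) = 2 × 1240 × tan(21.95°) = 999.5 km.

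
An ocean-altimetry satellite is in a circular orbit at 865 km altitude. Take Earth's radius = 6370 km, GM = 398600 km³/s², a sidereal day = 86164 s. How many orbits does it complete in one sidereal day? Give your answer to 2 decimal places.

14.07

Semi-major axis a = 6370 + 865 = 7235 km. Period T = 2π√(a³/μ) = 2π√(7235³/398600) = 6124.5 s = 102.07 min.
Orbits per sidereal day = 86164 / 6124.5 = 14.069.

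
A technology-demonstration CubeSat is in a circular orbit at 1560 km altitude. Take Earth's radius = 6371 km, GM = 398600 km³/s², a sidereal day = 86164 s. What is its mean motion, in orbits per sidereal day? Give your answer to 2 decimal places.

Semi-major axis a = 6371 + 1560 = 7931 km. Period T = 2π√(a³/μ) = 2π√(7931³/398600) = 7029.2 s = 117.15 min.
Orbits per sidereal day = 86164 / 7029.2 = 12.258.

12.26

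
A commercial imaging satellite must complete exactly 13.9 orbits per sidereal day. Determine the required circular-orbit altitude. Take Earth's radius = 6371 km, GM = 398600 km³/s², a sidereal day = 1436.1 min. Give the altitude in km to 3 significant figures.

Required period T = 86166 / 13.9 = 6199.0 s.
From T = 2π√(a³/μ): a = (μ T²/4π²)^(1/3) = (398600 × 6199.0² / 4π²)^(1/3) = 7294 km.
Altitude h = a − R = 7294 − 6371 = 923 km.

923 km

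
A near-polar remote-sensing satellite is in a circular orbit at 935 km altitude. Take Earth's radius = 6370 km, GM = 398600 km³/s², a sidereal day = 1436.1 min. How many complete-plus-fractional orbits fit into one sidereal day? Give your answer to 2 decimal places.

13.87

Semi-major axis a = 6370 + 935 = 7305 km. Period T = 2π√(a³/μ) = 2π√(7305³/398600) = 6213.6 s = 103.56 min.
Orbits per sidereal day = 86166 / 6213.6 = 13.867.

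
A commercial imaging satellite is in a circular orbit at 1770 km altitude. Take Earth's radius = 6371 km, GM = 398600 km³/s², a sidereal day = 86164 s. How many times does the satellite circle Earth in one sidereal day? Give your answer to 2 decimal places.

Semi-major axis a = 6371 + 1770 = 8141 km. Period T = 2π√(a³/μ) = 2π√(8141³/398600) = 7310.2 s = 121.84 min.
Orbits per sidereal day = 86164 / 7310.2 = 11.787.

11.79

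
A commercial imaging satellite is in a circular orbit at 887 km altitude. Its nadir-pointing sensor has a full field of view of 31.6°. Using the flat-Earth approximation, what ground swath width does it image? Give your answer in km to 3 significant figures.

502 km

Half-angle = 31.6°/2 = 15.8°.
Swath width ≈ 2h·tan(θ/2) = 2 × 887 × tan(15.8°) = 502.0 km.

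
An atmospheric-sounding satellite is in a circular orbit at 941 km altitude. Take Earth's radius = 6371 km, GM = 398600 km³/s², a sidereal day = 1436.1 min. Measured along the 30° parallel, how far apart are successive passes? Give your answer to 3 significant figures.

2500 km

Semi-major axis a = 6371 + 941 = 7312 km. Period T = 2π√(a³/μ) = 2π√(7312³/398600) = 6222.5 s = 103.71 min.
Node shift per orbit = (6222.5/86166) × 360° = 26.00°.
Equatorial spacing = 26.00 × 111.2 km/° = 2891 km.
At 30° latitude, spacing = 2891 × cos(30°) = 2504 km.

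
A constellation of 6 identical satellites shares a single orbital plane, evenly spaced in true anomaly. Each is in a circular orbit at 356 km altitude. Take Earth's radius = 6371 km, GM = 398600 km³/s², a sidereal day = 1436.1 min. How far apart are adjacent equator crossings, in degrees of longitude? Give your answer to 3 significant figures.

Semi-major axis a = 6371 + 356 = 6727 km. Period T = 2π√(a³/μ) = 2π√(6727³/398600) = 5490.9 s = 91.51 min.
Single-satellite node shift = (5490.9/86166) × 360° = 22.94°.
With 6 satellites evenly phased, successive equator crossings are 22.94/6 = 3.823° apart.

3.82°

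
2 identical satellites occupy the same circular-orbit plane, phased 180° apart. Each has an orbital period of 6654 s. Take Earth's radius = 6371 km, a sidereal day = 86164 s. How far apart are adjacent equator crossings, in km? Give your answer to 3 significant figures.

Single-satellite node shift = (6654.0/86164) × 360° = 27.80°.
With 2 satellites evenly phased, successive equator crossings are 27.80/2 = 13.900° apart.
That is 13.900 × 111.2 = 1546 km at the equator.

1550 km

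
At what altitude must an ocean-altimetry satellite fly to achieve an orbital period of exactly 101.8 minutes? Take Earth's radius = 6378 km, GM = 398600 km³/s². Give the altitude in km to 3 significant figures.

844 km

T = 101.8 min = 6108.0 s.
From T = 2π√(a³/μ): a = (μ T²/4π²)^(1/3) = (398600 × 6108.0² / 4π²)^(1/3) = 7222 km.
Altitude h = a − R = 7222 − 6378 = 844 km.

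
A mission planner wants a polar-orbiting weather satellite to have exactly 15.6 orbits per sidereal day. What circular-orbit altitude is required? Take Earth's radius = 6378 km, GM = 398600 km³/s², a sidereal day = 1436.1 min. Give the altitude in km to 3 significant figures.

376 km

Required period T = 86166 / 15.6 = 5523.5 s.
From T = 2π√(a³/μ): a = (μ T²/4π²)^(1/3) = (398600 × 5523.5² / 4π²)^(1/3) = 6754 km.
Altitude h = a − R = 6754 − 6378 = 376 km.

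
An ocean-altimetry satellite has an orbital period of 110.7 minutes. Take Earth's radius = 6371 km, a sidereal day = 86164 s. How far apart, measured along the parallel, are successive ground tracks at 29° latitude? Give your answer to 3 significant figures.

2700 km

T = 110.7 min = 6642.0 s.
Node shift per orbit = (6642.0/86164) × 360° = 27.75°.
Equatorial spacing = 27.75 × 111.2 km/° = 3086 km.
At 29° latitude, spacing = 3086 × cos(29°) = 2699 km.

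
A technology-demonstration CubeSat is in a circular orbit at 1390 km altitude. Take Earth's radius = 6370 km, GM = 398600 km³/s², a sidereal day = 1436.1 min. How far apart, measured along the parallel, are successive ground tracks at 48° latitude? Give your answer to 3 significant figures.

2110 km

Semi-major axis a = 6370 + 1390 = 7760 km. Period T = 2π√(a³/μ) = 2π√(7760³/398600) = 6803.1 s = 113.38 min.
Node shift per orbit = (6803.1/86166) × 360° = 28.42°.
Equatorial spacing = 28.42 × 111.2 km/° = 3160 km.
At 48° latitude, spacing = 3160 × cos(48°) = 2114 km.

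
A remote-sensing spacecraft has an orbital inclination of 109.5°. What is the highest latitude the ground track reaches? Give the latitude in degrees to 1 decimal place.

70.5°

Retrograde orbit: the ground track reaches ±(180° − i) = ±(180 − 109.5) = ±70.5°.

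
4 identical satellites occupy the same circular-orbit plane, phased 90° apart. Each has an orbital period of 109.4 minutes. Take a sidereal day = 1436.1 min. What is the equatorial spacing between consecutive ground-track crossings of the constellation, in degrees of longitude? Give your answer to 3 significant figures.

6.86°

T = 109.4 min = 6564.0 s.
Single-satellite node shift = (6564.0/86166) × 360° = 27.42°.
With 4 satellites evenly phased, successive equator crossings are 27.42/4 = 6.856° apart.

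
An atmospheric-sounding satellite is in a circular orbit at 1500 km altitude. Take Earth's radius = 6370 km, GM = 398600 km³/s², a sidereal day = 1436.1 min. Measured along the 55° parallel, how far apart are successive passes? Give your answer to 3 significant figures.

Semi-major axis a = 6370 + 1500 = 7870 km. Period T = 2π√(a³/μ) = 2π√(7870³/398600) = 6948.2 s = 115.80 min.
Node shift per orbit = (6948.2/86166) × 360° = 29.03°.
Equatorial spacing = 29.03 × 111.2 km/° = 3227 km.
At 55° latitude, spacing = 3227 × cos(55°) = 1851 km.

1850 km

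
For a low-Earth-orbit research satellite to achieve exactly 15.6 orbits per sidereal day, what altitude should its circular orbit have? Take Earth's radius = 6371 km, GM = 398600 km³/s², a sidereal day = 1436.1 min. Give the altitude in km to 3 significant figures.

383 km

Required period T = 86166 / 15.6 = 5523.5 s.
From T = 2π√(a³/μ): a = (μ T²/4π²)^(1/3) = (398600 × 5523.5² / 4π²)^(1/3) = 6754 km.
Altitude h = a − R = 6754 − 6371 = 383 km.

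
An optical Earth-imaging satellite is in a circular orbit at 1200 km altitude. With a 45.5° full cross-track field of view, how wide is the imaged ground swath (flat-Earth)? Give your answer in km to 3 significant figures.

Half-angle = 45.5°/2 = 22.75°.
Swath width ≈ 2h·tan(θ/2) = 2 × 1200 × tan(22.75°) = 1006.4 km.

1010 km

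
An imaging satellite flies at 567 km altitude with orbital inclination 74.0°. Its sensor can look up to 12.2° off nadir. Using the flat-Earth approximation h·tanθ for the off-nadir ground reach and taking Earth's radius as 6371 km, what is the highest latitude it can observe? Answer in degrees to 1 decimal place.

For a prograde orbit the ground track reaches latitude ±i = ±74.0°.
Sensor half-swath on the ground ≈ 567·tan(12.2°) = 123 km = 1.10° of latitude.
Maximum observable latitude ≈ 74.0 + 1.10 = 75.1°.

75.1°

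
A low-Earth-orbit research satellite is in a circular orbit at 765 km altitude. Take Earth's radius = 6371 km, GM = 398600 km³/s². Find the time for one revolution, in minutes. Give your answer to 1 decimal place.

Semi-major axis a = 6371 + 765 = 7136 km. Period T = 2π√(a³/μ) = 2π√(7136³/398600) = 5999.2 s = 99.99 min.

100.0 min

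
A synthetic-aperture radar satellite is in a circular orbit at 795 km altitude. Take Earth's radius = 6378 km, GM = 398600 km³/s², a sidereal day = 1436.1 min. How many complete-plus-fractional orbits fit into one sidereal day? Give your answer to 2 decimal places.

Semi-major axis a = 6378 + 795 = 7173 km. Period T = 2π√(a³/μ) = 2π√(7173³/398600) = 6045.9 s = 100.77 min.
Orbits per sidereal day = 86166 / 6045.9 = 14.252.

14.25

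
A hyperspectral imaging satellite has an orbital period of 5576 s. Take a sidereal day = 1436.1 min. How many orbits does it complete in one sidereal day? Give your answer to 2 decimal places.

15.45

Orbits per sidereal day = 86166 / 5576.0 = 15.453.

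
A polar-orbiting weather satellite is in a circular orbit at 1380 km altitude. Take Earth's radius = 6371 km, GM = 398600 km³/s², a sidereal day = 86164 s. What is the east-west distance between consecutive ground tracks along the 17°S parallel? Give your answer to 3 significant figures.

3020 km

Semi-major axis a = 6371 + 1380 = 7751 km. Period T = 2π√(a³/μ) = 2π√(7751³/398600) = 6791.2 s = 113.19 min.
Node shift per orbit = (6791.2/86164) × 360° = 28.37°.
Equatorial spacing = 28.37 × 111.2 km/° = 3155 km.
At 17° latitude, spacing = 3155 × cos(17°) = 3017 km.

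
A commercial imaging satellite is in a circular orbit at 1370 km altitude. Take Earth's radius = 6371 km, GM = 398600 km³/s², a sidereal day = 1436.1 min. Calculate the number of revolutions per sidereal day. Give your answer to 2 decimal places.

12.71

Semi-major axis a = 6371 + 1370 = 7741 km. Period T = 2π√(a³/μ) = 2π√(7741³/398600) = 6778.1 s = 112.97 min.
Orbits per sidereal day = 86166 / 6778.1 = 12.712.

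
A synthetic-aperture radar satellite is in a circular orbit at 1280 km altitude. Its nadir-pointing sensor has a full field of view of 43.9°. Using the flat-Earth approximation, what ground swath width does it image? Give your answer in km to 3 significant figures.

1030 km

Half-angle = 43.9°/2 = 21.95°.
Swath width ≈ 2h·tan(θ/2) = 2 × 1280 × tan(21.95°) = 1031.7 km.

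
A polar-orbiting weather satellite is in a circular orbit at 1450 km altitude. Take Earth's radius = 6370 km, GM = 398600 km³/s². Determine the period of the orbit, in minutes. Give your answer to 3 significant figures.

Semi-major axis a = 6370 + 1450 = 7820 km. Period T = 2π√(a³/μ) = 2π√(7820³/398600) = 6882.1 s = 114.70 min.

115 min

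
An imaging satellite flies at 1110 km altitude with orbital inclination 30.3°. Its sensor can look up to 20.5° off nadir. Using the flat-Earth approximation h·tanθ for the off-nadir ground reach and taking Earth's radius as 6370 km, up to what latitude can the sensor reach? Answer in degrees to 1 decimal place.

34.0°

For a prograde orbit the ground track reaches latitude ±i = ±30.3°.
Sensor half-swath on the ground ≈ 1110·tan(20.5°) = 415 km = 3.73° of latitude.
Maximum observable latitude ≈ 30.3 + 3.73 = 34.0°.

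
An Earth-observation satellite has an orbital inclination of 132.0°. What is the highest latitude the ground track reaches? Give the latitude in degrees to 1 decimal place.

48.0°

Retrograde orbit: the ground track reaches ±(180° − i) = ±(180 − 132.0) = ±48.0°.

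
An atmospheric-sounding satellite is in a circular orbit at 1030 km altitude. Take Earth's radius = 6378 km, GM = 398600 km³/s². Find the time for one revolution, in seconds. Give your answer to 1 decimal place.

Semi-major axis a = 6378 + 1030 = 7408 km. Period T = 2π√(a³/μ) = 2π√(7408³/398600) = 6345.5 s = 105.76 min.

6345.5 seconds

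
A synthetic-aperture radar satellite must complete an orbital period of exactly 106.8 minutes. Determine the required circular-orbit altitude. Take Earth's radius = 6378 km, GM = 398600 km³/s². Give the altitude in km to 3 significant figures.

T = 106.8 min = 6408.0 s.
From T = 2π√(a³/μ): a = (μ T²/4π²)^(1/3) = (398600 × 6408.0² / 4π²)^(1/3) = 7457 km.
Altitude h = a − R = 7457 − 6378 = 1079 km.

1080 km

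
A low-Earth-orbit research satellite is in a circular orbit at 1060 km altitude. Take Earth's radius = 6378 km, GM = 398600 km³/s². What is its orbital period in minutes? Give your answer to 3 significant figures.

Semi-major axis a = 6378 + 1060 = 7438 km. Period T = 2π√(a³/μ) = 2π√(7438³/398600) = 6384.0 s = 106.40 min.

106 min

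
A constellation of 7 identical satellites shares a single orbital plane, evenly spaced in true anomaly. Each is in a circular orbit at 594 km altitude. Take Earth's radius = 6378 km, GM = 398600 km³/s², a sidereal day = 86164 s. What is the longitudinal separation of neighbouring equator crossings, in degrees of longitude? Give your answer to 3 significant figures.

3.46°

Semi-major axis a = 6378 + 594 = 6972 km. Period T = 2π√(a³/μ) = 2π√(6972³/398600) = 5793.6 s = 96.56 min.
Single-satellite node shift = (5793.6/86164) × 360° = 24.21°.
With 7 satellites evenly phased, successive equator crossings are 24.21/7 = 3.458° apart.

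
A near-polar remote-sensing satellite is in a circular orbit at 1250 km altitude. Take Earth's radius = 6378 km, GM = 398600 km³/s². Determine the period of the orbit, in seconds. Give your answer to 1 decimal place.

6630.2 seconds

Semi-major axis a = 6378 + 1250 = 7628 km. Period T = 2π√(a³/μ) = 2π√(7628³/398600) = 6630.2 s = 110.50 min.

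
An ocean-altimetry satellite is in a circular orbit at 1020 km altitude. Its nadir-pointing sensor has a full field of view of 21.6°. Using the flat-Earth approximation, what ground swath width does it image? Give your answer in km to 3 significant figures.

Half-angle = 21.6°/2 = 10.8°.
Swath width ≈ 2h·tan(θ/2) = 2 × 1020 × tan(10.8°) = 389.2 km.

389 km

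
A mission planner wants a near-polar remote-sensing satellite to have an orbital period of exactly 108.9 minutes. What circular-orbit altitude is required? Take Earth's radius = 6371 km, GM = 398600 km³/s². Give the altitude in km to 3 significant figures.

1180 km

T = 108.9 min = 6534.0 s.
From T = 2π√(a³/μ): a = (μ T²/4π²)^(1/3) = (398600 × 6534.0² / 4π²)^(1/3) = 7554 km.
Altitude h = a − R = 7554 − 6371 = 1183 km.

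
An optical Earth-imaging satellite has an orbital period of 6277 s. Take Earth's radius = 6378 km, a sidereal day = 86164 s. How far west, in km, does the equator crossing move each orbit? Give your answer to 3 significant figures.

2920 km

During one orbit Earth rotates (6277.0 / 86164) × 360° = 26.23°.
At the equator that is 26.23° × (2π·6378/360) km/° = 26.23 × 111.3 = 2919 km.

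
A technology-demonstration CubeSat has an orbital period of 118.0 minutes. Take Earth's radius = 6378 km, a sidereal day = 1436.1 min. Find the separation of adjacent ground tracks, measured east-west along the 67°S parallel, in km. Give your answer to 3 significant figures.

T = 118.0 min = 7080.0 s.
Node shift per orbit = (7080.0/86166) × 360° = 29.58°.
Equatorial spacing = 29.58 × 111.3 km/° = 3293 km.
At 67° latitude, spacing = 3293 × cos(67°) = 1287 km.

1290 km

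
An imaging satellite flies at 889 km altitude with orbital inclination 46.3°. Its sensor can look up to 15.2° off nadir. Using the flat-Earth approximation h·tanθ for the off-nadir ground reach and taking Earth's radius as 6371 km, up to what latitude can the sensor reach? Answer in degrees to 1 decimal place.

For a prograde orbit the ground track reaches latitude ±i = ±46.3°.
Sensor half-swath on the ground ≈ 889·tan(15.2°) = 242 km = 2.17° of latitude.
Maximum observable latitude ≈ 46.3 + 2.17 = 48.5°.

48.5°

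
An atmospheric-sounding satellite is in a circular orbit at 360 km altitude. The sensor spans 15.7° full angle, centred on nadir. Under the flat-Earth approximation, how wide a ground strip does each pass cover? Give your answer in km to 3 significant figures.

Half-angle = 15.7°/2 = 7.85°.
Swath width ≈ 2h·tan(θ/2) = 2 × 360 × tan(7.85°) = 99.3 km.

99.3 km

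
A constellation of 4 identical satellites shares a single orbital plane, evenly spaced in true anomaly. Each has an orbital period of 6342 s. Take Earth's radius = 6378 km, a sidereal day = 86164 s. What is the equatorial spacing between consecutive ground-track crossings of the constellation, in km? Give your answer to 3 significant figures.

737 km

Single-satellite node shift = (6342.0/86164) × 360° = 26.50°.
With 4 satellites evenly phased, successive equator crossings are 26.50/4 = 6.624° apart.
That is 6.624 × 111.3 = 737 km at the equator.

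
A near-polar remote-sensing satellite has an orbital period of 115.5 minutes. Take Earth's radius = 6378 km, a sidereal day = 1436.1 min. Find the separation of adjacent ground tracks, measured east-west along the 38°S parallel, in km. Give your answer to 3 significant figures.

2540 km

T = 115.5 min = 6930.0 s.
Node shift per orbit = (6930.0/86166) × 360° = 28.95°.
Equatorial spacing = 28.95 × 111.3 km/° = 3223 km.
At 38° latitude, spacing = 3223 × cos(38°) = 2540 km.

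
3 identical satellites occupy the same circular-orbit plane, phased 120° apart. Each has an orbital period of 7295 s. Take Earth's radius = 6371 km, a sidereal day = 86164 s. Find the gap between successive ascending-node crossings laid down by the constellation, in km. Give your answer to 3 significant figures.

Single-satellite node shift = (7295.0/86164) × 360° = 30.48°.
With 3 satellites evenly phased, successive equator crossings are 30.48/3 = 10.160° apart.
That is 10.160 × 111.2 = 1130 km at the equator.

1130 km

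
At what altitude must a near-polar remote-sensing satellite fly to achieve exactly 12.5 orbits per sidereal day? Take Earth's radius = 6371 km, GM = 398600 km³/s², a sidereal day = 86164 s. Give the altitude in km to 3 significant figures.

Required period T = 86164 / 12.5 = 6893.1 s.
From T = 2π√(a³/μ): a = (μ T²/4π²)^(1/3) = (398600 × 6893.1² / 4π²)^(1/3) = 7828 km.
Altitude h = a − R = 7828 − 6371 = 1457 km.

1460 km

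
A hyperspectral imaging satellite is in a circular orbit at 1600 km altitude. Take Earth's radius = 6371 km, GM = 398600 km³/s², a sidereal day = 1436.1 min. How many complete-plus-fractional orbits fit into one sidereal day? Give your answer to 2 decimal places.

12.17

Semi-major axis a = 6371 + 1600 = 7971 km. Period T = 2π√(a³/μ) = 2π√(7971³/398600) = 7082.4 s = 118.04 min.
Orbits per sidereal day = 86166 / 7082.4 = 12.166.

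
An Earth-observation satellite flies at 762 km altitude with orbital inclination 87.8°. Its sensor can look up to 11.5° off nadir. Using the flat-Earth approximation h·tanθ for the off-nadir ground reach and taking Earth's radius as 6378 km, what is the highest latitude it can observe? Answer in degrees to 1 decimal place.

89.2°

For a prograde orbit the ground track reaches latitude ±i = ±87.8°.
Sensor half-swath on the ground ≈ 762·tan(11.5°) = 155 km = 1.39° of latitude.
Maximum observable latitude ≈ 87.8 + 1.39 = 89.2°.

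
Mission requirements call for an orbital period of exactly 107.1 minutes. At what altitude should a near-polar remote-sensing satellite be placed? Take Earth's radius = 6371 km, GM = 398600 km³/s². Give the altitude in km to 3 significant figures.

1100 km

T = 107.1 min = 6426.0 s.
From T = 2π√(a³/μ): a = (μ T²/4π²)^(1/3) = (398600 × 6426.0² / 4π²)^(1/3) = 7471 km.
Altitude h = a − R = 7471 − 6371 = 1100 km.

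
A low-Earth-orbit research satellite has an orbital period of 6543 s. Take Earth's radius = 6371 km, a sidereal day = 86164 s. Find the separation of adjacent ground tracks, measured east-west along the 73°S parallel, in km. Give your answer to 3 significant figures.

889 km

Node shift per orbit = (6543.0/86164) × 360° = 27.34°.
Equatorial spacing = 27.34 × 111.2 km/° = 3040 km.
At 73° latitude, spacing = 3040 × cos(73°) = 889 km.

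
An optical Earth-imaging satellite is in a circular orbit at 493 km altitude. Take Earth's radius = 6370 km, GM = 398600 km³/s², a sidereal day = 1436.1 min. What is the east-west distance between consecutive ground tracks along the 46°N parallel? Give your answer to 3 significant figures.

Semi-major axis a = 6370 + 493 = 6863 km. Period T = 2π√(a³/μ) = 2π√(6863³/398600) = 5658.3 s = 94.30 min.
Node shift per orbit = (5658.3/86166) × 360° = 23.64°.
Equatorial spacing = 23.64 × 111.2 km/° = 2628 km.
At 46° latitude, spacing = 2628 × cos(46°) = 1826 km.

1830 km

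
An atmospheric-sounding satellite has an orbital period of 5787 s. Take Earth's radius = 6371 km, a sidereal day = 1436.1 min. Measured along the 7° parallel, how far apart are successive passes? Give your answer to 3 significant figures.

Node shift per orbit = (5787.0/86166) × 360° = 24.18°.
Equatorial spacing = 24.18 × 111.2 km/° = 2688 km.
At 7° latitude, spacing = 2688 × cos(7°) = 2668 km.

2670 km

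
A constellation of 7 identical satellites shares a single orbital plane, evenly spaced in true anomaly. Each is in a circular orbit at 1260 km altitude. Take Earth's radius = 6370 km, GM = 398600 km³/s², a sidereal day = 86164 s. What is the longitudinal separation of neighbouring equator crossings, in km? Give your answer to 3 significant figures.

440 km

Semi-major axis a = 6370 + 1260 = 7630 km. Period T = 2π√(a³/μ) = 2π√(7630³/398600) = 6632.8 s = 110.55 min.
Single-satellite node shift = (6632.8/86164) × 360° = 27.71°.
With 7 satellites evenly phased, successive equator crossings are 27.71/7 = 3.959° apart.
That is 3.959 × 111.2 = 440 km at the equator.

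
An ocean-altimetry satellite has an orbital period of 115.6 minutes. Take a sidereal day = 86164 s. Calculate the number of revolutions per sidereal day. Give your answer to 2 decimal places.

12.42

T = 115.6 min = 6936.0 s.
Orbits per sidereal day = 86164 / 6936.0 = 12.423.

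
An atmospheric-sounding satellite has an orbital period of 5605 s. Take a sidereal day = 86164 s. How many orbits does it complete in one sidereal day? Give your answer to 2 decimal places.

Orbits per sidereal day = 86164 / 5605.0 = 15.373.

15.37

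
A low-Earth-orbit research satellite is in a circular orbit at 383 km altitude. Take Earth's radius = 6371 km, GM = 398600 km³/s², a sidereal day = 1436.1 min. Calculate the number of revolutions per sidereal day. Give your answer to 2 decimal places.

15.60

Semi-major axis a = 6371 + 383 = 6754 km. Period T = 2π√(a³/μ) = 2π√(6754³/398600) = 5524.0 s = 92.07 min.
Orbits per sidereal day = 86166 / 5524.0 = 15.599.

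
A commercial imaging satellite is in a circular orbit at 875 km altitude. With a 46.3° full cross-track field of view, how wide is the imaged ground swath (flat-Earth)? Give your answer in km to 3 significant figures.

748 km

Half-angle = 46.3°/2 = 23.15°.
Swath width ≈ 2h·tan(θ/2) = 2 × 875 × tan(23.15°) = 748.2 km.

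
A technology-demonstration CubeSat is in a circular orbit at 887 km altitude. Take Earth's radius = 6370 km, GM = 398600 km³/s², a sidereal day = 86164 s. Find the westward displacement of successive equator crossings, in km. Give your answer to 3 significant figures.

Semi-major axis a = 6370 + 887 = 7257 km. Period T = 2π√(a³/μ) = 2π√(7257³/398600) = 6152.4 s = 102.54 min.
During one orbit Earth rotates (6152.4 / 86164) × 360° = 25.71°.
At the equator that is 25.71° × (2π·6370/360) km/° = 25.71 × 111.2 = 2858 km.

2860 km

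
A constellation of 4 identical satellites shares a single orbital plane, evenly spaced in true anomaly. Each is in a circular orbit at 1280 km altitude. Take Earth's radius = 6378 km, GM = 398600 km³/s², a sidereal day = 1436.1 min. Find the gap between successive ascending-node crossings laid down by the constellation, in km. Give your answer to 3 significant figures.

775 km

Semi-major axis a = 6378 + 1280 = 7658 km. Period T = 2π√(a³/μ) = 2π√(7658³/398600) = 6669.4 s = 111.16 min.
Single-satellite node shift = (6669.4/86166) × 360° = 27.86°.
With 4 satellites evenly phased, successive equator crossings are 27.86/4 = 6.966° apart.
That is 6.966 × 111.3 = 775 km at the equator.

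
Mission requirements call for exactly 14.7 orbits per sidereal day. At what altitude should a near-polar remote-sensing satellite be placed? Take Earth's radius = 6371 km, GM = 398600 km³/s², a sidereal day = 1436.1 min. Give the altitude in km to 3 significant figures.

655 km

Required period T = 86166 / 14.7 = 5861.6 s.
From T = 2π√(a³/μ): a = (μ T²/4π²)^(1/3) = (398600 × 5861.6² / 4π²)^(1/3) = 7026 km.
Altitude h = a − R = 7026 − 6371 = 655 km.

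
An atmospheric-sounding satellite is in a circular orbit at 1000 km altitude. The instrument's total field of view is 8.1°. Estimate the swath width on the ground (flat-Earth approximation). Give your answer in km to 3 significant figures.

Half-angle = 8.1°/2 = 4.05°.
Swath width ≈ 2h·tan(θ/2) = 2 × 1000 × tan(4.05°) = 141.6 km.

142 km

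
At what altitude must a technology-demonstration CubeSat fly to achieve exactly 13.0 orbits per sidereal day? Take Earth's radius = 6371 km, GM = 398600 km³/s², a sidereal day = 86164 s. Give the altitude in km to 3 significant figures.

Required period T = 86164 / 13.0 = 6628.0 s.
From T = 2π√(a³/μ): a = (μ T²/4π²)^(1/3) = (398600 × 6628.0² / 4π²)^(1/3) = 7626 km.
Altitude h = a − R = 7626 − 6371 = 1255 km.

1260 km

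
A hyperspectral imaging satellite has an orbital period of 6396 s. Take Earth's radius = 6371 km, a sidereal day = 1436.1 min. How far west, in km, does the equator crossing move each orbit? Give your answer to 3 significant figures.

During one orbit Earth rotates (6396.0 / 86166) × 360° = 26.72°.
At the equator that is 26.72° × (2π·6371/360) km/° = 26.72 × 111.2 = 2971 km.

2970 km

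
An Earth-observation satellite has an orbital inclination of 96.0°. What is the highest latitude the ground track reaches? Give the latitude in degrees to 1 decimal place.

84.0°

Retrograde orbit: the ground track reaches ±(180° − i) = ±(180 − 96.0) = ±84.0°.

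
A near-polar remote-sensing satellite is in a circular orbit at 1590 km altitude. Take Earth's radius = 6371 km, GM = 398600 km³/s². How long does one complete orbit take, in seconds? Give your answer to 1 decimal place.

Semi-major axis a = 6371 + 1590 = 7961 km. Period T = 2π√(a³/μ) = 2π√(7961³/398600) = 7069.1 s = 117.82 min.

7069.1 seconds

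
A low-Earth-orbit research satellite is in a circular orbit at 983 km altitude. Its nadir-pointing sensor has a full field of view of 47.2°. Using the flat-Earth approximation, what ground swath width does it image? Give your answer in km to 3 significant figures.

859 km

Half-angle = 47.2°/2 = 23.6°.
Swath width ≈ 2h·tan(θ/2) = 2 × 983 × tan(23.6°) = 858.9 km.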